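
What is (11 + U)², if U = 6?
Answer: 289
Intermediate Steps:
(11 + U)² = (11 + 6)² = 17² = 289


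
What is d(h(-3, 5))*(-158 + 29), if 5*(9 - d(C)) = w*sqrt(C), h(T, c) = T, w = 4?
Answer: -1161 + 516*I*sqrt(3)/5 ≈ -1161.0 + 178.75*I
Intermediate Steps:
d(C) = 9 - 4*sqrt(C)/5
d(h(-3, 5))*(-158 + 29) = (9 - 4*I*sqrt(3)/5)*(-158 + 29) = (9 - 4*I*sqrt(3)/5)*(-129) = -1161 + 516*I*sqrt(3)/5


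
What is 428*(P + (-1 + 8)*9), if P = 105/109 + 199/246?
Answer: 371675842/13407 ≈ 27723.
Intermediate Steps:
P = 47521/26814 (P = 105*(1/109) + 199*(1/246) = 105/109 + 199/246 = 47521/26814 ≈ 1.7722)
428*(P + (-1 + 8)*9) = 428*(47521/26814 + (-1 + 8)*9) = 428*(47521/26814 + 7*9) = 428*(47521/26814 + 63) = 428*(1736803/26814) = 371675842/13407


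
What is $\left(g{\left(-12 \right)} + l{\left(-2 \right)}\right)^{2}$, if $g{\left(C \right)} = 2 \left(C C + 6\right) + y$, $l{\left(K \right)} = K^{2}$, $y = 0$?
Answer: $92416$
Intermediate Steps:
$g{\left(C \right)} = 12 + 2 C^{2}$ ($g{\left(C \right)} = 2 \left(C C + 6\right) + 0 = 2 \left(C^{2} + 6\right) + 0 = 2 \left(6 + C^{2}\right) + 0 = \left(12 + 2 C^{2}\right) + 0 = 12 + 2 C^{2}$)
$\left(g{\left(-12 \right)} + l{\left(-2 \right)}\right)^{2} = \left(\left(12 + 2 \left(-12\right)^{2}\right) + \left(-2\right)^{2}\right)^{2} = \left(\left(12 + 2 \cdot 144\right) + 4\right)^{2} = \left(\left(12 + 288\right) + 4\right)^{2} = \left(300 + 4\right)^{2} = 304^{2} = 92416$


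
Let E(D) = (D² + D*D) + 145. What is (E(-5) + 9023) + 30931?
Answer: 40149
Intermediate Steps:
E(D) = 145 + 2*D² (E(D) = (D² + D²) + 145 = 2*D² + 145 = 145 + 2*D²)
(E(-5) + 9023) + 30931 = ((145 + 2*(-5)²) + 9023) + 30931 = ((145 + 2*25) + 9023) + 30931 = ((145 + 50) + 9023) + 30931 = (195 + 9023) + 30931 = 9218 + 30931 = 40149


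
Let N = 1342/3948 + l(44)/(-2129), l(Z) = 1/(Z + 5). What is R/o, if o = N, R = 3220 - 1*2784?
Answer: 12826475592/9999631 ≈ 1282.7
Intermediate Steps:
l(Z) = 1/(5 + Z)
R = 436 (R = 3220 - 2784 = 436)
N = 9999631/29418522 (N = 1342/3948 + 1/((5 + 44)*(-2129)) = 1342*(1/3948) - 1/2129/49 = 671/1974 + (1/49)*(-1/2129) = 671/1974 - 1/104321 = 9999631/29418522 ≈ 0.33991)
o = 9999631/29418522 ≈ 0.33991
R/o = 436/(9999631/29418522) = 436*(29418522/9999631) = 12826475592/9999631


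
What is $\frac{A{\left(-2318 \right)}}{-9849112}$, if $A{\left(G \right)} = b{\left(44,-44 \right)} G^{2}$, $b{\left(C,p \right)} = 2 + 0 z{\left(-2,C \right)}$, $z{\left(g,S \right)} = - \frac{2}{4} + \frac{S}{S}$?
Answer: $- \frac{1343281}{1231139} \approx -1.0911$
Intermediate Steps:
$z{\left(g,S \right)} = \frac{1}{2}$ ($z{\left(g,S \right)} = \left(-2\right) \frac{1}{4} + 1 = - \frac{1}{2} + 1 = \frac{1}{2}$)
$b{\left(C,p \right)} = 2$ ($b{\left(C,p \right)} = 2 + 0 \cdot \frac{1}{2} = 2 + 0 = 2$)
$A{\left(G \right)} = 2 G^{2}$
$\frac{A{\left(-2318 \right)}}{-9849112} = \frac{2 \left(-2318\right)^{2}}{-9849112} = 2 \cdot 5373124 \left(- \frac{1}{9849112}\right) = 10746248 \left(- \frac{1}{9849112}\right) = - \frac{1343281}{1231139}$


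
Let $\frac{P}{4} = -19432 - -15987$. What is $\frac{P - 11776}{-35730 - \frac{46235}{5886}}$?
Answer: $\frac{150422616}{210353015} \approx 0.7151$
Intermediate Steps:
$P = -13780$ ($P = 4 \left(-19432 - -15987\right) = 4 \left(-19432 + 15987\right) = 4 \left(-3445\right) = -13780$)
$\frac{P - 11776}{-35730 - \frac{46235}{5886}} = \frac{-13780 - 11776}{-35730 - \frac{46235}{5886}} = - \frac{25556}{-35730 - \frac{46235}{5886}} = - \frac{25556}{- \frac{210353015}{5886}} = \left(-25556\right) \left(- \frac{5886}{210353015}\right) = \frac{150422616}{210353015}$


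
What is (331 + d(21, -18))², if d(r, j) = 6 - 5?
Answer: 110224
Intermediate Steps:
d(r, j) = 1
(331 + d(21, -18))² = (331 + 1)² = 332² = 110224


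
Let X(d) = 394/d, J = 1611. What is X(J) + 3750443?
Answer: 6041964067/1611 ≈ 3.7504e+6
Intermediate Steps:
X(J) + 3750443 = 394/1611 + 3750443 = 6041964067/1611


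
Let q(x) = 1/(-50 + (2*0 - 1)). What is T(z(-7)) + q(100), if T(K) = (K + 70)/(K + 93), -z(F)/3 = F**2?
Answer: 1291/918 ≈ 1.4063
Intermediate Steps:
z(F) = -3*F**2
T(K) = (70 + K)/(93 + K)
q(x) = -1/51 (q(x) = 1/(-50 + (0 - 1)) = 1/(-50 - 1) = 1/(-51) = -1/51)
T(z(-7)) + q(100) = (70 - 3*(-7)**2)/(93 - 3*(-7)**2) - 1/51 = (70 - 3*49)/(93 - 3*49) - 1/51 = (70 - 147)/(93 - 147) - 1/51 = -77/(-54) - 1/51 = -1/54*(-77) - 1/51 = 77/54 - 1/51 = 1291/918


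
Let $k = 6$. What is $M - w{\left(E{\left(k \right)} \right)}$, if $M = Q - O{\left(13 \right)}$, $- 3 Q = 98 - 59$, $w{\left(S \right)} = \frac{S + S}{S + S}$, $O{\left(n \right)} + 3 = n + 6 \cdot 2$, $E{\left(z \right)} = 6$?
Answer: $-36$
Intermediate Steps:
$O{\left(n \right)} = 9 + n$ ($O{\left(n \right)} = -3 + \left(n + 6 \cdot 2\right) = -3 + \left(n + 12\right) = -3 + \left(12 + n\right) = 9 + n$)
$w{\left(S \right)} = 1$ ($w{\left(S \right)} = \frac{2 S}{2 S} = 2 S \frac{1}{2 S} = 1$)
$Q = -13$ ($Q = - \frac{98 - 59}{3} = \left(- \frac{1}{3}\right) 39 = -13$)
$M = -35$ ($M = -13 - \left(9 + 13\right) = -13 - 22 = -35$)
$M - w{\left(E{\left(k \right)} \right)} = -35 - 1 = -36$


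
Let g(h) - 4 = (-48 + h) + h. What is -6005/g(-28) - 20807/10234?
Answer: 5937447/102340 ≈ 58.017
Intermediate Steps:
g(h) = -44 + 2*h (g(h) = 4 + ((-48 + h) + h) = 4 + (-48 + 2*h) = -44 + 2*h)
-6005/g(-28) - 20807/10234 = -6005/(-44 + 2*(-28)) - 20807/10234 = -6005/(-44 - 56) - 20807*1/10234 = -6005/(-100) - 20807/10234 = -6005*(-1/100) - 20807/10234 = 1201/20 - 20807/10234 = 5937447/102340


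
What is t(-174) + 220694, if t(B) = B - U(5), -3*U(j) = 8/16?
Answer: 1323121/6 ≈ 2.2052e+5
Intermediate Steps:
U(j) = -⅙ (U(j) = -8/(3*16) = -⅓*½ = -⅙)
t(B) = ⅙ + B (t(B) = B - 1*(-⅙) = B + ⅙ = ⅙ + B)
t(-174) + 220694 = (⅙ - 174) + 220694 = -1043/6 + 220694 = 1323121/6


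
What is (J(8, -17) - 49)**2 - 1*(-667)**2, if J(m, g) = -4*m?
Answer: -438328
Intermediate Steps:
(J(8, -17) - 49)**2 - 1*(-667)**2 = (-4*8 - 49)**2 - 1*(-667)**2 = (-32 - 49)**2 - 1*444889 = (-81)**2 - 444889 = 6561 - 444889 = -438328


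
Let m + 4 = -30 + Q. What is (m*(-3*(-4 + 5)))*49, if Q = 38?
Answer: -588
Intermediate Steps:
m = 4 (m = -4 + (-30 + 38) = -4 + 8 = 4)
(m*(-3*(-4 + 5)))*49 = (4*(-3*(-4 + 5)))*49 = (4*(-3*1))*49 = (4*(-3))*49 = -12*49 = -588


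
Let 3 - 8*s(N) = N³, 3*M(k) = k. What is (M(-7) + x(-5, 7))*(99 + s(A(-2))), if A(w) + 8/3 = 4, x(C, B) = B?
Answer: 149807/324 ≈ 462.37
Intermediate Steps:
M(k) = k/3
A(w) = 4/3 (A(w) = -8/3 + 4 = 4/3)
s(N) = 3/8 - N³/8
(M(-7) + x(-5, 7))*(99 + s(A(-2))) = ((⅓)*(-7) + 7)*(99 + (3/8 - (4/3)³/8)) = (-7/3 + 7)*(99 + (3/8 - ⅛*64/27)) = 14*(99 + (3/8 - 8/27))/3 = 14*(99 + 17/216)/3 = (14/3)*(21401/216) = 149807/324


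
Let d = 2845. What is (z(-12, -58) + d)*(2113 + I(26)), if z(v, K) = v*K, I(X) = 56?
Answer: 7680429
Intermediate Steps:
z(v, K) = K*v
(z(-12, -58) + d)*(2113 + I(26)) = (-58*(-12) + 2845)*(2113 + 56) = (696 + 2845)*2169 = 3541*2169 = 7680429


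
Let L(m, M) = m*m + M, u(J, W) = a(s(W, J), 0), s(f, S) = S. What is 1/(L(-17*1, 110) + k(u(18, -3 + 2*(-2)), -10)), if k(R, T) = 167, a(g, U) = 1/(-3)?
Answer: 1/566 ≈ 0.0017668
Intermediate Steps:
a(g, U) = -1/3
u(J, W) = -1/3
L(m, M) = M + m**2 (L(m, M) = m**2 + M = M + m**2)
1/(L(-17*1, 110) + k(u(18, -3 + 2*(-2)), -10)) = 1/((110 + (-17*1)**2) + 167) = 1/((110 + (-17)**2) + 167) = 1/((110 + 289) + 167) = 1/(399 + 167) = 1/566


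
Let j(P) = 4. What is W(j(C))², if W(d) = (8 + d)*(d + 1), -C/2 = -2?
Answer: 3600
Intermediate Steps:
C = 4 (C = -2*(-2) = 4)
W(d) = (1 + d)*(8 + d) (W(d) = (8 + d)*(1 + d) = (1 + d)*(8 + d))
W(j(C))² = (8 + 4² + 9*4)² = (8 + 16 + 36)² = 60² = 3600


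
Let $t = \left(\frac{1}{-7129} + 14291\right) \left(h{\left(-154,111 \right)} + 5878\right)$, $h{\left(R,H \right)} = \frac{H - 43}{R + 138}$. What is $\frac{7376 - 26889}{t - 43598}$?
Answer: $- \frac{21401258}{92016923067} \approx -0.00023258$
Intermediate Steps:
$h{\left(R,H \right)} = \frac{-43 + H}{138 + R}$
$t = \frac{1196841620155}{14258}$ ($t = \left(\frac{1}{-7129} + 14291\right) \left(\frac{-43 + 111}{138 - 154} + 5878\right) = \left(- \frac{1}{7129} + 14291\right) \left(\frac{1}{-16} \cdot 68 + 5878\right) = \frac{101880538 \left(\left(- \frac{1}{16}\right) 68 + 5878\right)}{7129} = \frac{101880538 \left(- \frac{17}{4} + 5878\right)}{7129} = \frac{101880538}{7129} \cdot \frac{23495}{4} = \frac{1196841620155}{14258} \approx 8.3942 \cdot 10^{7}$)
$\frac{7376 - 26889}{t - 43598} = \frac{7376 - 26889}{\frac{1196841620155}{14258} - 43598} = - \frac{19513}{\frac{1196219999871}{14258}} = \left(-19513\right) \frac{14258}{1196219999871} = - \frac{21401258}{92016923067}$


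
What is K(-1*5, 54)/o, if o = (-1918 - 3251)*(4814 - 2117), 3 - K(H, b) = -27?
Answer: -10/4646931 ≈ -2.1520e-6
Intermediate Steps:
K(H, b) = 30 (K(H, b) = 3 - 1*(-27) = 3 + 27 = 30)
o = -13940793 (o = -5169*2697 = -13940793)
K(-1*5, 54)/o = 30/(-13940793) = 30*(-1/13940793) = -10/4646931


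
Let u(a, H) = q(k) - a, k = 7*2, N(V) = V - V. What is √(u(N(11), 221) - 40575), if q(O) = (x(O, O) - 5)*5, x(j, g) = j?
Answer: I*√40530 ≈ 201.32*I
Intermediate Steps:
N(V) = 0
k = 14
q(O) = -25 + 5*O (q(O) = (O - 5)*5 = (-5 + O)*5 = -25 + 5*O)
u(a, H) = 45 - a (u(a, H) = (-25 + 5*14) - a = (-25 + 70) - a = 45 - a)
√(u(N(11), 221) - 40575) = √((45 - 1*0) - 40575) = √((45 + 0) - 40575) = √(45 - 40575) = √(-40530) = I*√40530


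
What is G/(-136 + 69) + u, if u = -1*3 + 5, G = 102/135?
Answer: 5996/3015 ≈ 1.9887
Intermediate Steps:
G = 34/45 (G = 102*(1/135) = 34/45 ≈ 0.75556)
u = 2 (u = -3 + 5 = 2)
G/(-136 + 69) + u = (34/45)/(-136 + 69) + 2 = (34/45)/(-67) + 2 = -1/67*34/45 + 2 = -34/3015 + 2 = 5996/3015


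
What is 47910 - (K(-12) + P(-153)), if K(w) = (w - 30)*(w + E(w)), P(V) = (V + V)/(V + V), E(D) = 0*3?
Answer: 47405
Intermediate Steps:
E(D) = 0
P(V) = 1 (P(V) = (2*V)/((2*V)) = (2*V)*(1/(2*V)) = 1)
K(w) = w*(-30 + w) (K(w) = (w - 30)*(w + 0) = (-30 + w)*w = w*(-30 + w))
47910 - (K(-12) + P(-153)) = 47910 - (-12*(-30 - 12) + 1) = 47910 - (-12*(-42) + 1) = 47910 - (504 + 1) = 47910 - 1*505 = 47910 - 505 = 47405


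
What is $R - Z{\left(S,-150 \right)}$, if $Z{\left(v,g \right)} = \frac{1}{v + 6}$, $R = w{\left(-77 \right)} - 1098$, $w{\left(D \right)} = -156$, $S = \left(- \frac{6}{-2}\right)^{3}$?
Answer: $- \frac{41383}{33} \approx -1254.0$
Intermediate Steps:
$S = 27$ ($S = \left(\left(-6\right) \left(- \frac{1}{2}\right)\right)^{3} = 3^{3} = 27$)
$R = -1254$ ($R = -156 - 1098 = -1254$)
$Z{\left(v,g \right)} = \frac{1}{6 + v}$
$R - Z{\left(S,-150 \right)} = -1254 - \frac{1}{6 + 27} = -1254 - \frac{1}{33} = - \frac{41383}{33}$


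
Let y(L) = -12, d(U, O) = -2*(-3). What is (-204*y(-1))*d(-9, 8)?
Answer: 14688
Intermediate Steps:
d(U, O) = 6
(-204*y(-1))*d(-9, 8) = -204*(-12)*6 = 2448*6 = 14688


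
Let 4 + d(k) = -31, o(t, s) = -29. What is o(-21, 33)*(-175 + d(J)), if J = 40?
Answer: 6090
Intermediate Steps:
d(k) = -35 (d(k) = -4 - 31 = -35)
o(-21, 33)*(-175 + d(J)) = -29*(-175 - 35) = -29*(-210) = 6090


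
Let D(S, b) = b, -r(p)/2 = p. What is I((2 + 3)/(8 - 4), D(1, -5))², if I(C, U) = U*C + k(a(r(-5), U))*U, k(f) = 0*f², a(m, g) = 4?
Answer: 625/16 ≈ 39.063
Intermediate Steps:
r(p) = -2*p
k(f) = 0
I(C, U) = C*U (I(C, U) = U*C + 0*U = C*U + 0 = C*U)
I((2 + 3)/(8 - 4), D(1, -5))² = (((2 + 3)/(8 - 4))*(-5))² = ((5/4)*(-5))² = (-25/4)² = 625/16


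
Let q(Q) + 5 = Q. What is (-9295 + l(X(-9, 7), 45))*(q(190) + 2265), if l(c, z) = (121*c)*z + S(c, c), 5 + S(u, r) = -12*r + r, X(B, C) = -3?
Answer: -62724900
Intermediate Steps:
q(Q) = -5 + Q
S(u, r) = -5 - 11*r (S(u, r) = -5 + (-12*r + r) = -5 - 11*r)
l(c, z) = -5 - 11*c + 121*c*z (l(c, z) = (121*c)*z + (-5 - 11*c) = 121*c*z + (-5 - 11*c) = -5 - 11*c + 121*c*z)
(-9295 + l(X(-9, 7), 45))*(q(190) + 2265) = (-9295 + (-5 - 11*(-3) + 121*(-3)*45))*((-5 + 190) + 2265) = (-9295 + (-5 + 33 - 16335))*(185 + 2265) = (-9295 - 16307)*2450 = -25602*2450 = -62724900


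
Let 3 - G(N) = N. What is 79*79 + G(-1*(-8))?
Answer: 6236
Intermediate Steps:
G(N) = 3 - N
79*79 + G(-1*(-8)) = 79*79 + (3 - (-1)*(-8)) = 6241 + (3 - 1*8) = 6241 + (3 - 8) = 6241 - 5 = 6236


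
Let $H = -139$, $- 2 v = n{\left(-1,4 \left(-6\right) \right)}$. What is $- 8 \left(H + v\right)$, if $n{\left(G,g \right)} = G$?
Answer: $1108$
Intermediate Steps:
$v = \frac{1}{2}$ ($v = \left(- \frac{1}{2}\right) \left(-1\right) = \frac{1}{2} \approx 0.5$)
$- 8 \left(H + v\right) = - 8 \left(-139 + \frac{1}{2}\right) = \left(-8\right) \left(- \frac{277}{2}\right) = 1108$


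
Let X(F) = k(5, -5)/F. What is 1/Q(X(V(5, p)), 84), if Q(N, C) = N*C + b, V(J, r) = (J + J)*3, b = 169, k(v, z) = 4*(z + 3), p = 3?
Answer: 5/733 ≈ 0.0068213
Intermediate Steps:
k(v, z) = 12 + 4*z (k(v, z) = 4*(3 + z) = 12 + 4*z)
V(J, r) = 6*J (V(J, r) = (2*J)*3 = 6*J)
X(F) = -8/F (X(F) = (12 + 4*(-5))/F = (12 - 20)/F = -8/F)
Q(N, C) = 169 + C*N (Q(N, C) = N*C + 169 = C*N + 169 = 169 + C*N)
1/Q(X(V(5, p)), 84) = 1/(169 + 84*(-8/(6*5))) = 1/(169 + 84*(-8/30)) = 1/(169 + 84*(-8*1/30)) = 1/(169 + 84*(-4/15)) = 1/(169 - 112/5) = 1/(733/5) = 5/733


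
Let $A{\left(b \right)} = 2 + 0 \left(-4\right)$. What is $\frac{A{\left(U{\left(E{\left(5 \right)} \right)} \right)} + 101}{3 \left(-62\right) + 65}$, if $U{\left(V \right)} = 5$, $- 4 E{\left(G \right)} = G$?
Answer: $- \frac{103}{121} \approx -0.85124$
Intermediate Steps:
$E{\left(G \right)} = - \frac{G}{4}$
$A{\left(b \right)} = 2$ ($A{\left(b \right)} = 2 + 0 = 2$)
$\frac{A{\left(U{\left(E{\left(5 \right)} \right)} \right)} + 101}{3 \left(-62\right) + 65} = \frac{2 + 101}{3 \left(-62\right) + 65} = \frac{103}{-186 + 65} = \frac{103}{-121} = 103 \left(- \frac{1}{121}\right) = - \frac{103}{121}$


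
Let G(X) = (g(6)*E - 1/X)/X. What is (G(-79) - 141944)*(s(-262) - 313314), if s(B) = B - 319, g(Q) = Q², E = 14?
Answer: 278083448000295/6241 ≈ 4.4558e+10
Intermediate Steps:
s(B) = -319 + B
G(X) = (504 - 1/X)/X (G(X) = (6²*14 - 1/X)/X = (36*14 - 1/X)/X = (504 - 1/X)/X)
(G(-79) - 141944)*(s(-262) - 313314) = ((-1 + 504*(-79))/(-79)² - 141944)*((-319 - 262) - 313314) = ((-1 - 39816)/6241 - 141944)*(-581 - 313314) = ((1/6241)*(-39817) - 141944)*(-313895) = (-39817/6241 - 141944)*(-313895) = -885912321/6241*(-313895) = 278083448000295/6241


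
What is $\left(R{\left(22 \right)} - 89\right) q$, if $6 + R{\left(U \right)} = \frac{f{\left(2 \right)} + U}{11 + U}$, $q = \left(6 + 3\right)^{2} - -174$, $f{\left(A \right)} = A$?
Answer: $- \frac{264435}{11} \approx -24040.0$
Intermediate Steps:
$q = 255$ ($q = 9^{2} + 174 = 81 + 174 = 255$)
$R{\left(U \right)} = -6 + \frac{2 + U}{11 + U}$
$\left(R{\left(22 \right)} - 89\right) q = \left(\frac{-64 - 110}{11 + 22} - 89\right) 255 = \left(\frac{-64 - 110}{33} - 89\right) 255 = \left(\frac{1}{33} \left(-174\right) - 89\right) 255 = \left(- \frac{58}{11} - 89\right) 255 = \left(- \frac{1037}{11}\right) 255 = - \frac{264435}{11}$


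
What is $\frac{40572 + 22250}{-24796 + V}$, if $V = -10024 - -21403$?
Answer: $- \frac{62822}{13417} \approx -4.6823$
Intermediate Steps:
$V = 11379$ ($V = -10024 + 21403 = 11379$)
$\frac{40572 + 22250}{-24796 + V} = \frac{40572 + 22250}{-24796 + 11379} = \frac{62822}{-13417} = 62822 \left(- \frac{1}{13417}\right) = - \frac{62822}{13417}$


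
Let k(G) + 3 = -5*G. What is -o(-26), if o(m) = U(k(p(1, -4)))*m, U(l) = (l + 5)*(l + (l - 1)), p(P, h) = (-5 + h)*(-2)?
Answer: 427856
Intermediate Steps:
p(P, h) = 10 - 2*h
k(G) = -3 - 5*G
U(l) = (-1 + 2*l)*(5 + l) (U(l) = (5 + l)*(l + (-1 + l)) = (5 + l)*(-1 + 2*l) = (-1 + 2*l)*(5 + l))
o(m) = 16456*m (o(m) = (-5 + 2*(-3 - 5*(10 - 2*(-4)))**2 + 9*(-3 - 5*(10 - 2*(-4))))*m = (-5 + 2*(-3 - 5*(10 + 8))**2 + 9*(-3 - 5*(10 + 8)))*m = (-5 + 2*(-3 - 5*18)**2 + 9*(-3 - 5*18))*m = (-5 + 2*(-3 - 90)**2 + 9*(-3 - 90))*m = (-5 + 2*(-93)**2 + 9*(-93))*m = (-5 + 2*8649 - 837)*m = (-5 + 17298 - 837)*m = 16456*m)
-o(-26) = -16456*(-26) = -1*(-427856) = 427856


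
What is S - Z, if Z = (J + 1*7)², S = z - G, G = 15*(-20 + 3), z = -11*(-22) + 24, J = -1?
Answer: 485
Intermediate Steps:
z = 266 (z = 242 + 24 = 266)
G = -255 (G = 15*(-17) = -255)
S = 521 (S = 266 - 1*(-255) = 266 + 255 = 521)
Z = 36 (Z = (-1 + 1*7)² = (-1 + 7)² = 6² = 36)
S - Z = 521 - 1*36 = 521 - 36 = 485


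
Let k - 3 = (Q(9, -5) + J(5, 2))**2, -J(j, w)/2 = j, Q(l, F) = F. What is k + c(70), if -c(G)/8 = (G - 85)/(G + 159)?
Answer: 52332/229 ≈ 228.52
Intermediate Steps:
J(j, w) = -2*j
k = 228 (k = 3 + (-5 - 2*5)**2 = 3 + (-5 - 10)**2 = 3 + (-15)**2 = 3 + 225 = 228)
c(G) = -8*(-85 + G)/(159 + G) (c(G) = -8*(G - 85)/(G + 159) = -8*(-85 + G)/(159 + G))
k + c(70) = 228 + 8*(85 - 1*70)/(159 + 70) = 228 + 8*(85 - 70)/229 = 228 + 8*(1/229)*15 = 228 + 120/229 = 52332/229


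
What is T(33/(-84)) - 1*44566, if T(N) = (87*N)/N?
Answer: -44479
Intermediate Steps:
T(N) = 87
T(33/(-84)) - 1*44566 = 87 - 1*44566 = 87 - 44566 = -44479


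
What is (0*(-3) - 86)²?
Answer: 7396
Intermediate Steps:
(0*(-3) - 86)² = (0 - 86)² = (-86)² = 7396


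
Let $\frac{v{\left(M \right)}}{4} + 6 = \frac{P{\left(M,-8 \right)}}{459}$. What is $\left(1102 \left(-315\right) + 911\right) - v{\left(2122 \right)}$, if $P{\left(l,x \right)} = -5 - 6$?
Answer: $- \frac{158903461}{459} \approx -3.462 \cdot 10^{5}$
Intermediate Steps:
$P{\left(l,x \right)} = -11$ ($P{\left(l,x \right)} = -5 - 6 = -11$)
$v{\left(M \right)} = - \frac{11060}{459}$ ($v{\left(M \right)} = -24 + 4 \left(- \frac{11}{459}\right) = -24 - \frac{44}{459} = - \frac{11060}{459}$)
$\left(1102 \left(-315\right) + 911\right) - v{\left(2122 \right)} = \left(1102 \left(-315\right) + 911\right) - - \frac{11060}{459} = \left(-347130 + 911\right) + \frac{11060}{459} = -346219 + \frac{11060}{459} = - \frac{158903461}{459}$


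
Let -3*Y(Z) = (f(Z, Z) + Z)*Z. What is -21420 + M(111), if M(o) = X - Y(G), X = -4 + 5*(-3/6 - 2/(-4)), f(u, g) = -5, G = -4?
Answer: -21412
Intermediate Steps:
Y(Z) = -Z*(-5 + Z)/3 (Y(Z) = -(-5 + Z)*Z/3 = -Z*(-5 + Z)/3)
X = -4 (X = -4 + 5*(-3*1/6 - 2*(-1/4)) = -4 + 5*(-1/2 + 1/2) = -4 + 5*0 = -4 + 0 = -4)
M(o) = 8 (M(o) = -4 - (-4)*(5 - 1*(-4))/3 = -4 - (-4)*(5 + 4)/3 = -4 - (-4)*9/3 = -4 - 1*(-12) = -4 + 12 = 8)
-21420 + M(111) = -21420 + 8 = -21412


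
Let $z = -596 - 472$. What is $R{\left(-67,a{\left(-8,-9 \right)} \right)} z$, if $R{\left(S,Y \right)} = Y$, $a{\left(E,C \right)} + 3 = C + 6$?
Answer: $6408$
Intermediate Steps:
$a{\left(E,C \right)} = 3 + C$ ($a{\left(E,C \right)} = -3 + \left(C + 6\right) = -3 + \left(6 + C\right) = 3 + C$)
$z = -1068$
$R{\left(-67,a{\left(-8,-9 \right)} \right)} z = \left(3 - 9\right) \left(-1068\right) = \left(-6\right) \left(-1068\right) = 6408$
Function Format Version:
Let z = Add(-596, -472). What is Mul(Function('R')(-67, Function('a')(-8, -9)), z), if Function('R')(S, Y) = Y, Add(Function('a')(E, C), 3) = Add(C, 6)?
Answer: 6408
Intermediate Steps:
Function('a')(E, C) = Add(3, C) (Function('a')(E, C) = Add(-3, Add(C, 6)) = Add(-3, Add(6, C)) = Add(3, C))
z = -1068
Mul(Function('R')(-67, Function('a')(-8, -9)), z) = Mul(Add(3, -9), -1068) = Mul(-6, -1068) = 6408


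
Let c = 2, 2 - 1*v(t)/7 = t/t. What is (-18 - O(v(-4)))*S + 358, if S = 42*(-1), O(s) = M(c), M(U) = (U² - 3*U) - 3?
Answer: 904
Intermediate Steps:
v(t) = 7 (v(t) = 14 - 7*t/t = 14 - 7*1 = 14 - 7 = 7)
M(U) = -3 + U² - 3*U
O(s) = -5 (O(s) = -3 + 2² - 3*2 = -3 + 4 - 6 = -5)
S = -42
(-18 - O(v(-4)))*S + 358 = (-18 - 1*(-5))*(-42) + 358 = (-18 + 5)*(-42) + 358 = -13*(-42) + 358 = 546 + 358 = 904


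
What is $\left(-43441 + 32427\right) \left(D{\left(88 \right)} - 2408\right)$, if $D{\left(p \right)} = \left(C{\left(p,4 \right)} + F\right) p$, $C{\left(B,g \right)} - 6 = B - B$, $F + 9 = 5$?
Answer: $24583248$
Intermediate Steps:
$F = -4$ ($F = -9 + 5 = -4$)
$C{\left(B,g \right)} = 6$ ($C{\left(B,g \right)} = 6 + \left(B - B\right) = 6 + 0 = 6$)
$D{\left(p \right)} = 2 p$ ($D{\left(p \right)} = \left(6 - 4\right) p = 2 p$)
$\left(-43441 + 32427\right) \left(D{\left(88 \right)} - 2408\right) = \left(-43441 + 32427\right) \left(2 \cdot 88 - 2408\right) = - 11014 \left(176 + \left(-16947 + 14539\right)\right) = - 11014 \left(176 - 2408\right) = \left(-11014\right) \left(-2232\right) = 24583248$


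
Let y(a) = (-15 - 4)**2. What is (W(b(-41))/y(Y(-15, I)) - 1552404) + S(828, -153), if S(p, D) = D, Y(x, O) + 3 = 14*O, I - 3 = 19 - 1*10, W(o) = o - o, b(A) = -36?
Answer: -1552557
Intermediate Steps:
W(o) = 0
I = 12 (I = 3 + (19 - 1*10) = 3 + (19 - 10) = 3 + 9 = 12)
Y(x, O) = -3 + 14*O
y(a) = 361 (y(a) = (-19)**2 = 361)
(W(b(-41))/y(Y(-15, I)) - 1552404) + S(828, -153) = (0/361 - 1552404) - 153 = (0*(1/361) - 1552404) - 153 = (0 - 1552404) - 153 = -1552404 - 153 = -1552557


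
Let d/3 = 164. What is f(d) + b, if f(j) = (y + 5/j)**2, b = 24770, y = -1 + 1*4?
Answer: 5998118641/242064 ≈ 24779.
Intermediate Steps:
d = 492 (d = 3*164 = 492)
y = 3 (y = -1 + 4 = 3)
f(j) = (3 + 5/j)**2
f(d) + b = (5 + 3*492)**2/492**2 + 24770 = (5 + 1476)**2/242064 + 24770 = (1/242064)*1481**2 + 24770 = (1/242064)*2193361 + 24770 = 2193361/242064 + 24770 = 5998118641/242064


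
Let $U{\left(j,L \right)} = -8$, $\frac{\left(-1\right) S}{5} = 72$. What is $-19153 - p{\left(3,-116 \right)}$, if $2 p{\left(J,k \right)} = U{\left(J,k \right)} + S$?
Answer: $-18969$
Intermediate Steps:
$S = -360$ ($S = \left(-5\right) 72 = -360$)
$p{\left(J,k \right)} = -184$ ($p{\left(J,k \right)} = \frac{-8 - 360}{2} = \frac{1}{2} \left(-368\right) = -184$)
$-19153 - p{\left(3,-116 \right)} = -19153 - -184 = -19153 + 184 = -18969$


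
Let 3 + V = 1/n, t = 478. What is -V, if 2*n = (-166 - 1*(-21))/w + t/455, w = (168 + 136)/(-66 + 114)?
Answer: 583819/188843 ≈ 3.0916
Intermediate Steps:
w = 19/3 (w = 304/48 = 304*(1/48) = 19/3 ≈ 6.3333)
n = -188843/17290 (n = ((-166 - 1*(-21))/(19/3) + 478/455)/2 = ((-166 + 21)*(3/19) + 478*(1/455))/2 = (-145*3/19 + 478/455)/2 = (-435/19 + 478/455)/2 = (½)*(-188843/8645) = -188843/17290 ≈ -10.922)
V = -583819/188843 (V = -3 + 1/(-188843/17290) = -3 - 17290/188843 = -583819/188843 ≈ -3.0916)
-V = -1*(-583819/188843) = 583819/188843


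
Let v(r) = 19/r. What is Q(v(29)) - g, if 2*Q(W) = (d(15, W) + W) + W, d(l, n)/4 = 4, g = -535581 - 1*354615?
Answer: 25815935/29 ≈ 8.9021e+5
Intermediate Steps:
g = -890196 (g = -535581 - 354615 = -890196)
d(l, n) = 16 (d(l, n) = 4*4 = 16)
Q(W) = 8 + W (Q(W) = ((16 + W) + W)/2 = (16 + 2*W)/2 = 8 + W)
Q(v(29)) - g = (8 + 19/29) - 1*(-890196) = (8 + 19*(1/29)) + 890196 = (8 + 19/29) + 890196 = 251/29 + 890196 = 25815935/29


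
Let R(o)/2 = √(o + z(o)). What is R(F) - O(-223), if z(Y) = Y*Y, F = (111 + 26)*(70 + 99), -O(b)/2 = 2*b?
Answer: -892 + 26*√3172098 ≈ 45415.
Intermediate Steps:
O(b) = -4*b
F = 23153 (F = 137*169 = 23153)
z(Y) = Y²
R(o) = 2*√(o + o²)
R(F) - O(-223) = 2*√(23153*(1 + 23153)) - (-4)*(-223) = 2*√(23153*23154) - 1*892 = 2*√536084562 - 892 = 2*(13*√3172098) - 892 = 26*√3172098 - 892 = -892 + 26*√3172098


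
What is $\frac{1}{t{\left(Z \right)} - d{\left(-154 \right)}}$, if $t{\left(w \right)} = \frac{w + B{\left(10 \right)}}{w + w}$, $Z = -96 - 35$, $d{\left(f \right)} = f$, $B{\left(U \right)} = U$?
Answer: $\frac{262}{40469} \approx 0.0064741$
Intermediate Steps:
$Z = -131$ ($Z = -96 - 35 = -131$)
$t{\left(w \right)} = \frac{10 + w}{2 w}$ ($t{\left(w \right)} = \frac{w + 10}{w + w} = \frac{10 + w}{2 w}$)
$\frac{1}{t{\left(Z \right)} - d{\left(-154 \right)}} = \frac{1}{\frac{10 - 131}{2 \left(-131\right)} - -154} = \frac{1}{\frac{1}{2} \left(- \frac{1}{131}\right) \left(-121\right) + 154} = \frac{1}{\frac{121}{262} + 154} = \frac{1}{\frac{40469}{262}} = \frac{262}{40469}$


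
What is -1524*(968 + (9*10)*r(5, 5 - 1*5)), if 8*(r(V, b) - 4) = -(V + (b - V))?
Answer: -2023872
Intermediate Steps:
r(V, b) = 4 - b/8 (r(V, b) = 4 + (-(V + (b - V)))/8 = 4 + (-b)/8 = 4 - b/8)
-1524*(968 + (9*10)*r(5, 5 - 1*5)) = -1524*(968 + (9*10)*(4 - (5 - 1*5)/8)) = -1524*(968 + 90*(4 - (5 - 5)/8)) = -1524*(968 + 90*(4 - ⅛*0)) = -1524*(968 + 90*(4 + 0)) = -1524*(968 + 90*4) = -1524*(968 + 360) = -1524*1328 = -2023872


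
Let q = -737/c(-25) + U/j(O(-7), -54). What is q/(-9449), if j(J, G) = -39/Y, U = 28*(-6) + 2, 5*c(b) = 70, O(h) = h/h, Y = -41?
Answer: 124027/5159154 ≈ 0.024040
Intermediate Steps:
O(h) = 1
c(b) = 14 (c(b) = (1/5)*70 = 14)
U = -166 (U = -168 + 2 = -166)
j(J, G) = 39/41 (j(J, G) = -39/(-41) = -39*(-1/41) = 39/41)
q = -124027/546 (q = -737/14 - 166/39/41 = -737*1/14 - 166*41/39 = -737/14 - 6806/39 = -124027/546 ≈ -227.16)
q/(-9449) = -124027/546/(-9449) = -124027/546*(-1/9449) = 124027/5159154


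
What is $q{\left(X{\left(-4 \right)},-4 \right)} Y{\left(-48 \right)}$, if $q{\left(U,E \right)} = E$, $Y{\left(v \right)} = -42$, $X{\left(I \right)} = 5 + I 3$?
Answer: $168$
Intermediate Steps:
$X{\left(I \right)} = 5 + 3 I$
$q{\left(X{\left(-4 \right)},-4 \right)} Y{\left(-48 \right)} = \left(-4\right) \left(-42\right) = 168$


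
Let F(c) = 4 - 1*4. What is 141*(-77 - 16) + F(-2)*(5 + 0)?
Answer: -13113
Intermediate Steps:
F(c) = 0 (F(c) = 4 - 4 = 0)
141*(-77 - 16) + F(-2)*(5 + 0) = 141*(-77 - 16) + 0*(5 + 0) = 141*(-93) + 0*5 = -13113 + 0 = -13113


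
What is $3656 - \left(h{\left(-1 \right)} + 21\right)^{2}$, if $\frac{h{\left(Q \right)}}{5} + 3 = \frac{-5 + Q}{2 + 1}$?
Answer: $3640$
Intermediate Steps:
$h{\left(Q \right)} = - \frac{70}{3} + \frac{5 Q}{3}$ ($h{\left(Q \right)} = -15 + 5 \frac{-5 + Q}{2 + 1} = -15 + 5 \frac{-5 + Q}{3} = -15 + 5 \left(-5 + Q\right) \frac{1}{3} = -15 + 5 \left(- \frac{5}{3} + \frac{Q}{3}\right) = -15 + \left(- \frac{25}{3} + \frac{5 Q}{3}\right) = - \frac{70}{3} + \frac{5 Q}{3}$)
$3656 - \left(h{\left(-1 \right)} + 21\right)^{2} = 3656 - \left(\left(- \frac{70}{3} + \frac{5}{3} \left(-1\right)\right) + 21\right)^{2} = 3656 - \left(\left(- \frac{70}{3} - \frac{5}{3}\right) + 21\right)^{2} = 3656 - \left(-25 + 21\right)^{2} = 3656 - \left(-4\right)^{2} = 3656 - 16 = 3640$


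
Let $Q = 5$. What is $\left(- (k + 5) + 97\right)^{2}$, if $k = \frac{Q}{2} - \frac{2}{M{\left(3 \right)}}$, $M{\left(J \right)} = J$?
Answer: $\frac{292681}{36} \approx 8130.0$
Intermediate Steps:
$k = \frac{11}{6}$ ($k = \frac{5}{2} - \frac{2}{3} = \frac{11}{6} \approx 1.8333$)
$\left(- (k + 5) + 97\right)^{2} = \left(- (\frac{11}{6} + 5) + 97\right)^{2} = \left(\left(-1\right) \frac{41}{6} + 97\right)^{2} = \left(- \frac{41}{6} + 97\right)^{2} = \left(\frac{541}{6}\right)^{2} = \frac{292681}{36}$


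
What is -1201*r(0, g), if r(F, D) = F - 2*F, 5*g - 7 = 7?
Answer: 0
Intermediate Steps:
g = 14/5 (g = 7/5 + (1/5)*7 = 7/5 + 7/5 = 14/5 ≈ 2.8000)
r(F, D) = -F
-1201*r(0, g) = -(-1201)*0 = -1201*0 = 0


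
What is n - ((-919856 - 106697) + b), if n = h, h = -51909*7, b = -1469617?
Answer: 2132807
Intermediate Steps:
h = -363363
n = -363363
n - ((-919856 - 106697) + b) = -363363 - ((-919856 - 106697) - 1469617) = -363363 - (-1026553 - 1469617) = -363363 - 1*(-2496170) = -363363 + 2496170 = 2132807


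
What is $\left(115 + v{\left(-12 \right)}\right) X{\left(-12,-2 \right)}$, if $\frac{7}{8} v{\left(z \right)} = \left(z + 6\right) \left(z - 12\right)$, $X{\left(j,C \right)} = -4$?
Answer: $- \frac{7828}{7} \approx -1118.3$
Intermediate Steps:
$v{\left(z \right)} = \frac{8 \left(-12 + z\right) \left(6 + z\right)}{7}$ ($v{\left(z \right)} = \frac{8 \left(z + 6\right) \left(z - 12\right)}{7} = \frac{8 \left(6 + z\right) \left(-12 + z\right)}{7} = \frac{8 \left(-12 + z\right) \left(6 + z\right)}{7}$)
$\left(115 + v{\left(-12 \right)}\right) X{\left(-12,-2 \right)} = \left(115 - - \frac{1152}{7}\right) \left(-4\right) = \left(115 + \left(- \frac{576}{7} + \frac{576}{7} + \frac{8}{7} \cdot 144\right)\right) \left(-4\right) = \left(115 + \left(- \frac{576}{7} + \frac{576}{7} + \frac{1152}{7}\right)\right) \left(-4\right) = \left(115 + \frac{1152}{7}\right) \left(-4\right) = \frac{1957}{7} \left(-4\right) = - \frac{7828}{7}$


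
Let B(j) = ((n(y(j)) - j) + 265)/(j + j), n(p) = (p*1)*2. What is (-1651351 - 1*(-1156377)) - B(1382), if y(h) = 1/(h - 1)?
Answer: -1889355793241/3817084 ≈ -4.9497e+5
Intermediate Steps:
y(h) = 1/(-1 + h)
n(p) = 2*p (n(p) = p*2 = 2*p)
B(j) = (265 - j + 2/(-1 + j))/(2*j) (B(j) = ((2/(-1 + j) - j) + 265)/(j + j) = ((-j + 2/(-1 + j)) + 265)/((2*j)) = (265 - j + 2/(-1 + j))*(1/(2*j)) = (265 - j + 2/(-1 + j))/(2*j))
(-1651351 - 1*(-1156377)) - B(1382) = (-1651351 - 1*(-1156377)) - (2 + (-1 + 1382)*(265 - 1*1382))/(2*1382*(-1 + 1382)) = (-1651351 + 1156377) - (2 + 1381*(265 - 1382))/(2*1382*1381) = -494974 - (2 + 1381*(-1117))/(2*1382*1381) = -494974 - (2 - 1542577)/(2*1382*1381) = -494974 - (-1542575)/(2*1382*1381) = -494974 - 1*(-1542575/3817084) = -494974 + 1542575/3817084 = -1889355793241/3817084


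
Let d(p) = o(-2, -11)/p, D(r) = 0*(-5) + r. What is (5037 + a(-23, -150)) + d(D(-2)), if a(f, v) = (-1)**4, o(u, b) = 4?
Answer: 5036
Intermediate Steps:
D(r) = r (D(r) = 0 + r = r)
a(f, v) = 1
d(p) = 4/p
(5037 + a(-23, -150)) + d(D(-2)) = (5037 + 1) + 4/(-2) = 5038 + 4*(-1/2) = 5038 - 2 = 5036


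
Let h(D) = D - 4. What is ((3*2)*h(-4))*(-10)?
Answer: 480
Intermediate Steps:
h(D) = -4 + D
((3*2)*h(-4))*(-10) = ((3*2)*(-4 - 4))*(-10) = (6*(-8))*(-10) = -48*(-10) = 480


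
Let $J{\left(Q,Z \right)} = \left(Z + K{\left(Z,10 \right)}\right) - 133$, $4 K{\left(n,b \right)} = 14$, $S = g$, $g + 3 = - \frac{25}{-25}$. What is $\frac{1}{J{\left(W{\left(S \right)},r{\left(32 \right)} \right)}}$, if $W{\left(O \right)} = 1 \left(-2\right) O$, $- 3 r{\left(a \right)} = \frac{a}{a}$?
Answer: $- \frac{6}{779} \approx -0.0077022$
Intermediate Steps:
$g = -2$ ($g = -3 - \frac{25}{-25} = -3 - -1 = -3 + 1 = -2$)
$r{\left(a \right)} = - \frac{1}{3}$ ($r{\left(a \right)} = - \frac{a \frac{1}{a}}{3} = \left(- \frac{1}{3}\right) 1 = - \frac{1}{3}$)
$S = -2$
$K{\left(n,b \right)} = \frac{7}{2}$ ($K{\left(n,b \right)} = \frac{1}{4} \cdot 14 = \frac{7}{2}$)
$W{\left(O \right)} = - 2 O$
$J{\left(Q,Z \right)} = - \frac{259}{2} + Z$ ($J{\left(Q,Z \right)} = \left(Z + \frac{7}{2}\right) - 133 = \left(\frac{7}{2} + Z\right) - 133 = - \frac{259}{2} + Z$)
$\frac{1}{J{\left(W{\left(S \right)},r{\left(32 \right)} \right)}} = \frac{1}{- \frac{259}{2} - \frac{1}{3}} = \frac{1}{- \frac{779}{6}} = - \frac{6}{779}$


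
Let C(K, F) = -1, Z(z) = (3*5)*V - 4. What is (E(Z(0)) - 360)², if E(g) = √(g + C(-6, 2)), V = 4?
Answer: (360 - √55)² ≈ 1.2432e+5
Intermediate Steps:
Z(z) = 56 (Z(z) = (3*5)*4 - 4 = 15*4 - 4 = 60 - 4 = 56)
E(g) = √(-1 + g) (E(g) = √(g - 1) = √(-1 + g))
(E(Z(0)) - 360)² = (√(-1 + 56) - 360)² = (√55 - 360)² = (-360 + √55)²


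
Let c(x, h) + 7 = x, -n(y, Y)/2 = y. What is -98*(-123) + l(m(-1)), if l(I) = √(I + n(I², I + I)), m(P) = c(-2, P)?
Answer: 12054 + 3*I*√19 ≈ 12054.0 + 13.077*I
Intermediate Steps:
n(y, Y) = -2*y
c(x, h) = -7 + x
m(P) = -9 (m(P) = -7 - 2 = -9)
l(I) = √(I - 2*I²)
-98*(-123) + l(m(-1)) = -98*(-123) + √(-9*(1 - 2*(-9))) = 12054 + √(-9*(1 + 18)) = 12054 + √(-9*19) = 12054 + √(-171) = 12054 + 3*I*√19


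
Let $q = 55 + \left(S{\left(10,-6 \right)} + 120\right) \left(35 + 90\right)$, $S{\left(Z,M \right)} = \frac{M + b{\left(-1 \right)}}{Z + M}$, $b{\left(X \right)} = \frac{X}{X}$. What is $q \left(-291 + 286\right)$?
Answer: $- \frac{297975}{4} \approx -74494.0$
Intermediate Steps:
$b{\left(X \right)} = 1$
$S{\left(Z,M \right)} = \frac{1 + M}{M + Z}$ ($S{\left(Z,M \right)} = \frac{M + 1}{Z + M} = \frac{1 + M}{M + Z}$)
$q = \frac{59595}{4}$ ($q = 55 + \left(\frac{1 - 6}{-6 + 10} + 120\right) \left(35 + 90\right) = 55 + \left(\frac{1}{4} \left(-5\right) + 120\right) 125 = 55 + \left(- \frac{5}{4} + 120\right) 125 = 55 + \frac{475}{4} \cdot 125 = 55 + \frac{59375}{4} = \frac{59595}{4} \approx 14899.0$)
$q \left(-291 + 286\right) = \frac{59595 \left(-291 + 286\right)}{4} = \frac{59595}{4} \left(-5\right) = - \frac{297975}{4}$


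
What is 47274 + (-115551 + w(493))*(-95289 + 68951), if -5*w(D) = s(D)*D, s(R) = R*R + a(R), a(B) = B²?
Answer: 6327021765692/5 ≈ 1.2654e+12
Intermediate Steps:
s(R) = 2*R² (s(R) = R*R + R² = R² + R² = 2*R²)
w(D) = -2*D³/5 (w(D) = -2*D²*D/5 = -2*D³/5)
47274 + (-115551 + w(493))*(-95289 + 68951) = 47274 + (-115551 - ⅖*493³)*(-95289 + 68951) = 47274 + (-115551 - ⅖*119823157)*(-26338) = 47274 + (-115551 - 239646314/5)*(-26338) = 47274 - 240224069/5*(-26338) = 47274 + 6327021529322/5 = 6327021765692/5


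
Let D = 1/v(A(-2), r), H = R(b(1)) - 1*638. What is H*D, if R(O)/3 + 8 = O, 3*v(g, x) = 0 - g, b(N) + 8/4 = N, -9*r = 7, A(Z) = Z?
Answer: -1995/2 ≈ -997.50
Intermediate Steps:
r = -7/9 (r = -⅑*7 = -7/9 ≈ -0.77778)
b(N) = -2 + N
v(g, x) = -g/3 (v(g, x) = (0 - g)/3 = (-g)/3 = -g/3)
R(O) = -24 + 3*O
H = -665 (H = (-24 + 3*(-2 + 1)) - 1*638 = (-24 + 3*(-1)) - 638 = (-24 - 3) - 638 = -27 - 638 = -665)
D = 3/2 (D = 1/(-⅓*(-2)) = 1/(⅔) = 3/2 ≈ 1.5000)
H*D = -665*3/2 = -1995/2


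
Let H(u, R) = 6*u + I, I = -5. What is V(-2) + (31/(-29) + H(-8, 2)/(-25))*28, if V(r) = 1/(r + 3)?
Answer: 22061/725 ≈ 30.429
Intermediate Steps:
V(r) = 1/(3 + r)
H(u, R) = -5 + 6*u (H(u, R) = 6*u - 5 = -5 + 6*u)
V(-2) + (31/(-29) + H(-8, 2)/(-25))*28 = 1/(3 - 2) + (31/(-29) + (-5 + 6*(-8))/(-25))*28 = 1/1 + (31*(-1/29) + (-5 - 48)*(-1/25))*28 = 1 + (-31/29 - 53*(-1/25))*28 = 1 + (-31/29 + 53/25)*28 = 1 + (762/725)*28 = 1 + 21336/725 = 22061/725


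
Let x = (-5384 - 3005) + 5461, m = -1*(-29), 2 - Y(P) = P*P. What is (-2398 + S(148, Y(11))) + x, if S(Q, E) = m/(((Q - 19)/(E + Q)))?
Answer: -686213/129 ≈ -5319.5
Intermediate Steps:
Y(P) = 2 - P² (Y(P) = 2 - P*P = 2 - P²)
m = 29
S(Q, E) = 29*(E + Q)/(-19 + Q) (S(Q, E) = 29/(((Q - 19)/(E + Q))) = 29/(((-19 + Q)/(E + Q))) = 29*((E + Q)/(-19 + Q)) = 29*(E + Q)/(-19 + Q))
x = -2928 (x = -8389 + 5461 = -2928)
(-2398 + S(148, Y(11))) + x = (-2398 + 29*((2 - 1*11²) + 148)/(-19 + 148)) - 2928 = (-2398 + 29*((2 - 1*121) + 148)/129) - 2928 = (-2398 + 29*(1/129)*((2 - 121) + 148)) - 2928 = (-2398 + 29*(1/129)*(-119 + 148)) - 2928 = (-2398 + 29*(1/129)*29) - 2928 = (-2398 + 841/129) - 2928 = -308501/129 - 2928 = -686213/129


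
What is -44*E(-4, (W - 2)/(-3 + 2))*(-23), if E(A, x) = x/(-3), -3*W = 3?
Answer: -1012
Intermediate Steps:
W = -1 (W = -⅓*3 = -1)
E(A, x) = -x/3 (E(A, x) = x*(-⅓) = -x/3)
-44*E(-4, (W - 2)/(-3 + 2))*(-23) = -(-44)*(-1 - 2)/(-3 + 2)/3*(-23) = -(-44)*(-3/(-1))/3*(-23) = -(-44)*(-3*(-1))/3*(-23) = -(-44)*3/3*(-23) = -44*(-1)*(-23) = 44*(-23) = -1012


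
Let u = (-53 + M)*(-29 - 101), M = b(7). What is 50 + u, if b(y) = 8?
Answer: 5900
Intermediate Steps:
M = 8
u = 5850 (u = (-53 + 8)*(-29 - 101) = -45*(-130) = 5850)
50 + u = 50 + 5850 = 5900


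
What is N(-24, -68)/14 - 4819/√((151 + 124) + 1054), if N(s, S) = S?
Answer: -34/7 - 4819*√1329/1329 ≈ -137.05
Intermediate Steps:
N(-24, -68)/14 - 4819/√((151 + 124) + 1054) = -68/14 - 4819/√((151 + 124) + 1054) = -68*1/14 - 4819/√(275 + 1054) = -34/7 - 4819*√1329/1329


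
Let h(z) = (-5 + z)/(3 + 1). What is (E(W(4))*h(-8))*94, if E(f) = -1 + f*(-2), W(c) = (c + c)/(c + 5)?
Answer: 15275/18 ≈ 848.61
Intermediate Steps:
h(z) = -5/4 + z/4 (h(z) = (-5 + z)/4 = (-5 + z)*(¼) = -5/4 + z/4)
W(c) = 2*c/(5 + c) (W(c) = (2*c)/(5 + c) = 2*c/(5 + c))
E(f) = -1 - 2*f
(E(W(4))*h(-8))*94 = ((-1 - 4*4/(5 + 4))*(-5/4 + (¼)*(-8)))*94 = ((-1 - 4*4/9)*(-5/4 - 2))*94 = ((-1 - 4*4/9)*(-13/4))*94 = ((-1 - 2*8/9)*(-13/4))*94 = ((-1 - 16/9)*(-13/4))*94 = -25/9*(-13/4)*94 = (325/36)*94 = 15275/18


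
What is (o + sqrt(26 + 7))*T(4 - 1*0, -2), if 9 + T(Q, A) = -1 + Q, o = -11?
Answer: 66 - 6*sqrt(33) ≈ 31.533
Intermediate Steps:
T(Q, A) = -10 + Q (T(Q, A) = -9 + (-1 + Q) = -10 + Q)
(o + sqrt(26 + 7))*T(4 - 1*0, -2) = (-11 + sqrt(26 + 7))*(-10 + (4 - 1*0)) = (-11 + sqrt(33))*(-10 + (4 + 0)) = (-11 + sqrt(33))*(-10 + 4) = (-11 + sqrt(33))*(-6) = 66 - 6*sqrt(33)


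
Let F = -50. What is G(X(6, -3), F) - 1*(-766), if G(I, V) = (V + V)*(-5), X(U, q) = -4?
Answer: 1266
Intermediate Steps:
G(I, V) = -10*V (G(I, V) = (2*V)*(-5) = -10*V)
G(X(6, -3), F) - 1*(-766) = -10*(-50) - 1*(-766) = 500 + 766 = 1266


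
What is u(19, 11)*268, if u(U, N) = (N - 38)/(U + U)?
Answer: -3618/19 ≈ -190.42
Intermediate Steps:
u(U, N) = (-38 + N)/(2*U) (u(U, N) = (-38 + N)/((2*U)) = (-38 + N)*(1/(2*U)) = (-38 + N)/(2*U))
u(19, 11)*268 = ((½)*(-38 + 11)/19)*268 = ((½)*(1/19)*(-27))*268 = -27/38*268 = -3618/19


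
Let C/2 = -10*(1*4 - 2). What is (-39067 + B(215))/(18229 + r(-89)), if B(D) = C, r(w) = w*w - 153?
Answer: -39107/25997 ≈ -1.5043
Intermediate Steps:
r(w) = -153 + w**2 (r(w) = w**2 - 153 = -153 + w**2)
C = -40 (C = 2*(-10*(1*4 - 2)) = 2*(-10*(4 - 2)) = 2*(-10*2) = 2*(-20) = -40)
B(D) = -40
(-39067 + B(215))/(18229 + r(-89)) = (-39067 - 40)/(18229 + (-153 + (-89)**2)) = -39107/(18229 + (-153 + 7921)) = -39107/(18229 + 7768) = -39107/25997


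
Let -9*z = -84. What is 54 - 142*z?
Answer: -3814/3 ≈ -1271.3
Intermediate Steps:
z = 28/3 (z = -⅑*(-84) = 28/3 ≈ 9.3333)
54 - 142*z = 54 - 142*28/3 = 54 - 3976/3 = -3814/3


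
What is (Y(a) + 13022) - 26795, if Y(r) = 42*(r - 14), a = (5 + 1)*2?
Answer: -13857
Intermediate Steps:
a = 12 (a = 6*2 = 12)
Y(r) = -588 + 42*r (Y(r) = 42*(-14 + r) = -588 + 42*r)
(Y(a) + 13022) - 26795 = ((-588 + 42*12) + 13022) - 26795 = ((-588 + 504) + 13022) - 26795 = (-84 + 13022) - 26795 = 12938 - 26795 = -13857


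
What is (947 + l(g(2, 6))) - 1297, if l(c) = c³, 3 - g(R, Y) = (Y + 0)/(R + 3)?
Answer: -43021/125 ≈ -344.17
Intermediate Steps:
g(R, Y) = 3 - Y/(3 + R) (g(R, Y) = 3 - (Y + 0)/(R + 3) = 3 - Y/(3 + R))
(947 + l(g(2, 6))) - 1297 = (947 + ((9 - 1*6 + 3*2)/(3 + 2))³) - 1297 = (947 + ((9 - 6 + 6)/5)³) - 1297 = (947 + ((⅕)*9)³) - 1297 = (947 + (9/5)³) - 1297 = (947 + 729/125) - 1297 = 119104/125 - 1297 = -43021/125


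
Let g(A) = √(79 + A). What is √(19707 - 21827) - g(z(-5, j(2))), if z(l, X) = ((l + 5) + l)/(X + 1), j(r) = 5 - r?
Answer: -√311/2 + 2*I*√530 ≈ -8.8176 + 46.043*I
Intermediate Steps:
z(l, X) = (5 + 2*l)/(1 + X) (z(l, X) = ((5 + l) + l)/(1 + X) = (5 + 2*l)/(1 + X))
√(19707 - 21827) - g(z(-5, j(2))) = √(19707 - 21827) - √(79 + (5 + 2*(-5))/(1 + (5 - 1*2))) = √(-2120) - √(79 + (5 - 10)/(1 + (5 - 2))) = 2*I*√530 - √(79 - 5/(1 + 3)) = 2*I*√530 - √(79 - 5/4) = 2*I*√530 - √(311/4) = 2*I*√530 - √311/2 = -√311/2 + 2*I*√530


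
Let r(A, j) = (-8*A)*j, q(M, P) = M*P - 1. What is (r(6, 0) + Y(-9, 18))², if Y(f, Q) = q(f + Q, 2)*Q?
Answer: 93636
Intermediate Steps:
q(M, P) = -1 + M*P
r(A, j) = -8*A*j
Y(f, Q) = Q*(-1 + 2*Q + 2*f) (Y(f, Q) = (-1 + (f + Q)*2)*Q = (-1 + (Q + f)*2)*Q = (-1 + (2*Q + 2*f))*Q = (-1 + 2*Q + 2*f)*Q = Q*(-1 + 2*Q + 2*f))
(r(6, 0) + Y(-9, 18))² = (-8*6*0 + 18*(-1 + 2*18 + 2*(-9)))² = (0 + 18*(-1 + 36 - 18))² = (0 + 18*17)² = (0 + 306)² = 306² = 93636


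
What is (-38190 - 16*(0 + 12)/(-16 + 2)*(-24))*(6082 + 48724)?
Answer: -14777561004/7 ≈ -2.1111e+9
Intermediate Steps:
(-38190 - 16*(0 + 12)/(-16 + 2)*(-24))*(6082 + 48724) = (-38190 - 192/(-14)*(-24))*54806 = (-38190 - 192*(-1)/14*(-24))*54806 = (-38190 - 16*(-6/7)*(-24))*54806 = (-38190 + (96/7)*(-24))*54806 = (-38190 - 2304/7)*54806 = -269634/7*54806 = -14777561004/7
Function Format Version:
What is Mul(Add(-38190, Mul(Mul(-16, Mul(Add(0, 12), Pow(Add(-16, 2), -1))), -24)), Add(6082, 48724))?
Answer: Rational(-14777561004, 7) ≈ -2.1111e+9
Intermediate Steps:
Mul(Add(-38190, Mul(Mul(-16, Mul(Add(0, 12), Pow(Add(-16, 2), -1))), -24)), Add(6082, 48724)) = Mul(Add(-38190, Mul(Mul(-16, Mul(12, Pow(-14, -1))), -24)), 54806) = Mul(Add(-38190, Mul(Mul(-16, Mul(12, Rational(-1, 14))), -24)), 54806) = Mul(Add(-38190, Mul(Mul(-16, Rational(-6, 7)), -24)), 54806) = Mul(Add(-38190, Mul(Rational(96, 7), -24)), 54806) = Mul(Add(-38190, Rational(-2304, 7)), 54806) = Mul(Rational(-269634, 7), 54806) = Rational(-14777561004, 7)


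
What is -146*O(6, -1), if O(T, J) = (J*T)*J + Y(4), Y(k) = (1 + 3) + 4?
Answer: -2044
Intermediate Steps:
Y(k) = 8 (Y(k) = 4 + 4 = 8)
O(T, J) = 8 + T*J² (O(T, J) = (J*T)*J + 8 = T*J² + 8 = 8 + T*J²)
-146*O(6, -1) = -146*(8 + 6*(-1)²) = -146*(8 + 6*1) = -146*(8 + 6) = -146*14 = -2044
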